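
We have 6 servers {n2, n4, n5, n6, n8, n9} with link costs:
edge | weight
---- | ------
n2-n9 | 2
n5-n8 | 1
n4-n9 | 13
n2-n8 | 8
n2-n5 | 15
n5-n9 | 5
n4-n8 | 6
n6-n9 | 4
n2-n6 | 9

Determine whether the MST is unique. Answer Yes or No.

Kruskal: consider edges lightest-first.
n5-n8 (1): add. Components now {n4} {n9} {n5,n8} {n2} {n6}
n2-n9 (2): add. Components now {n4} {n2,n9} {n5,n8} {n6}
n6-n9 (4): add. Components now {n4} {n2,n6,n9} {n5,n8}
n5-n9 (5): add. Components now {n4} {n2,n5,n6,n8,n9}
n4-n8 (6): add. Components now {n2,n4,n5,n6,n8,n9}
Every non-tree edge has weight strictly greater than the heaviest edge on the tree path between its endpoints, so the MST is unique.

Yes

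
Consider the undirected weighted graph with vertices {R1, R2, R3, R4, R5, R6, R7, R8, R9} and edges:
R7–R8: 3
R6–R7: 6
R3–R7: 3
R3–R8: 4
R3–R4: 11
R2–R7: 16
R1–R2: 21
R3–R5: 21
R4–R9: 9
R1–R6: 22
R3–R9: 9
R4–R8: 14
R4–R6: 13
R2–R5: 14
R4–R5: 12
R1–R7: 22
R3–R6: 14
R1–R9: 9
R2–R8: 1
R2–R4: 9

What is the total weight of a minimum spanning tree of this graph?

Kruskal: consider edges lightest-first.
R2–R8 (1): add — endpoints in different components.
R3–R7 (3): add — endpoints in different components.
R7–R8 (3): add — endpoints in different components.
R3–R8 (4): skip — R3 and R8 already connected.
R6–R7 (6): add — endpoints in different components.
R1–R9 (9): add — endpoints in different components.
R2–R4 (9): add — endpoints in different components.
R3–R9 (9): add — endpoints in different components.
R4–R9 (9): skip — R9 and R4 already connected.
R3–R4 (11): skip — R3 and R4 already connected.
R4–R5 (12): add — endpoints in different components.
MST edges: R2–R8, R3–R7, R7–R8, R6–R7, R1–R9, R2–R4, R3–R9, R4–R5; total weight 1+3+3+6+9+9+9+12 = 52.

52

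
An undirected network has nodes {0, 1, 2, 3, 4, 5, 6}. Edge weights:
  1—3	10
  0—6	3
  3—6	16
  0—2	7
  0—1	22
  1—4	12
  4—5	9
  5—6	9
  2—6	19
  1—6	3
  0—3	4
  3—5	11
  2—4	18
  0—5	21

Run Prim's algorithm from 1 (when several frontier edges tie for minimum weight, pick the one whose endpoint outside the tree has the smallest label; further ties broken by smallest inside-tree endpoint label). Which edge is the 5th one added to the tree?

5-6

Prim's algorithm from 1:
Step 1: cheapest edge leaving the tree is 1—6 (3); add 6.
Step 2: cheapest edge leaving the tree is 0—6 (3); add 0.
Step 3: cheapest edge leaving the tree is 0—3 (4); add 3.
Step 4: cheapest edge leaving the tree is 0—2 (7); add 2.
Step 5: cheapest edge leaving the tree is 5—6 (9); add 5.
Step 6: cheapest edge leaving the tree is 4—5 (9); add 4.
The 5th edge added is 5—6.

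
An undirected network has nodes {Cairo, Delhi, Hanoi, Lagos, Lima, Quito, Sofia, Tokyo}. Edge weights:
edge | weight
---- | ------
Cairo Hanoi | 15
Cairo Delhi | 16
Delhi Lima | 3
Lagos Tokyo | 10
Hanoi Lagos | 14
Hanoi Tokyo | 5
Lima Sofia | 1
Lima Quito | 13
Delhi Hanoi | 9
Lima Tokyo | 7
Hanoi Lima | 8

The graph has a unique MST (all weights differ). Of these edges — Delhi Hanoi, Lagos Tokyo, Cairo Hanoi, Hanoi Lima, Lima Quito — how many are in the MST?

Kruskal: consider edges lightest-first.
Lima Sofia (1): add — endpoints in different components.
Delhi Lima (3): add — endpoints in different components.
Hanoi Tokyo (5): add — endpoints in different components.
Lima Tokyo (7): add — endpoints in different components.
Hanoi Lima (8): skip — Hanoi and Lima already connected.
Delhi Hanoi (9): skip — Hanoi and Delhi already connected.
Lagos Tokyo (10): add — endpoints in different components.
Lima Quito (13): add — endpoints in different components.
Hanoi Lagos (14): skip — Hanoi and Lagos already connected.
Cairo Hanoi (15): add — endpoints in different components.
MST edge set: {Lima Sofia, Delhi Lima, Hanoi Tokyo, Lima Tokyo, Lagos Tokyo, Lima Quito, Cairo Hanoi}.
Of the listed edges, {Lagos Tokyo, Cairo Hanoi, Lima Quito} are in the MST → 3.

3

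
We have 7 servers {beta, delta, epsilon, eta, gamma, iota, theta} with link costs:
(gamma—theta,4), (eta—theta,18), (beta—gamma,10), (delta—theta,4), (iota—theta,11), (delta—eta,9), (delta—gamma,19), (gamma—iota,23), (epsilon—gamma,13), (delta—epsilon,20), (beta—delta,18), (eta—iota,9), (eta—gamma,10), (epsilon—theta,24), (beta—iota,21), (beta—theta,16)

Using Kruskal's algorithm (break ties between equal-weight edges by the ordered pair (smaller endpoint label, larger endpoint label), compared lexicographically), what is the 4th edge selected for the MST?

eta-iota

Sort edges by weight, then run Kruskal:
delta—theta (4): add. Components now {epsilon} {delta,theta} {gamma} {beta} {iota} {eta}
gamma—theta (4): add. Components now {epsilon} {delta,gamma,theta} {beta} {iota} {eta}
delta—eta (9): add. Components now {epsilon} {delta,eta,gamma,theta} {beta} {iota}
eta—iota (9): add. Components now {epsilon} {delta,eta,gamma,iota,theta} {beta}
beta—gamma (10): add. Components now {epsilon} {beta,delta,eta,gamma,iota,theta}
eta—gamma (10): skip — gamma and eta already connected.
iota—theta (11): skip — theta and iota already connected.
epsilon—gamma (13): add. Components now {beta,delta,epsilon,eta,gamma,iota,theta}
The 4th edge added is eta—iota.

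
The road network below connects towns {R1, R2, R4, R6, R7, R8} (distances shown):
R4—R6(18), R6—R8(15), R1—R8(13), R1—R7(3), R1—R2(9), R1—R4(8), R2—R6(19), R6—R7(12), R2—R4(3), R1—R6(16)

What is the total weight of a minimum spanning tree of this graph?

Sort edges by weight, then run Kruskal:
R1—R7 (3): add — endpoints in different components.
R2—R4 (3): add — endpoints in different components.
R1—R4 (8): add — endpoints in different components.
R1—R2 (9): skip — R2 and R1 already connected.
R6—R7 (12): add — endpoints in different components.
R1—R8 (13): add — endpoints in different components.
MST edges: R1—R7, R2—R4, R1—R4, R6—R7, R1—R8; total weight 3+3+8+12+13 = 39.

39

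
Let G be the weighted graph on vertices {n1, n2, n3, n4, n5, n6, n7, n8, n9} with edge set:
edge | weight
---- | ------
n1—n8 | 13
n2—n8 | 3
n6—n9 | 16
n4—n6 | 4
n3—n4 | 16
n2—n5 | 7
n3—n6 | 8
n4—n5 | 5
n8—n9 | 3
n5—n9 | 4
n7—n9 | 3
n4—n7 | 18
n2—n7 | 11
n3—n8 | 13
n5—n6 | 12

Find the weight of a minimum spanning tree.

43

Sort edges by weight, then run Kruskal:
n2—n8 (3): add — endpoints in different components.
n7—n9 (3): add — endpoints in different components.
n8—n9 (3): add — endpoints in different components.
n4—n6 (4): add — endpoints in different components.
n5—n9 (4): add — endpoints in different components.
n4—n5 (5): add — endpoints in different components.
n2—n5 (7): skip — n2 and n5 already connected.
n3—n6 (8): add — endpoints in different components.
n2—n7 (11): skip — n7 and n2 already connected.
n5—n6 (12): skip — n6 and n5 already connected.
n1—n8 (13): add — endpoints in different components.
MST edges: n2—n8, n7—n9, n8—n9, n4—n6, n5—n9, n4—n5, n3—n6, n1—n8; total weight 3+3+3+4+4+5+8+13 = 43.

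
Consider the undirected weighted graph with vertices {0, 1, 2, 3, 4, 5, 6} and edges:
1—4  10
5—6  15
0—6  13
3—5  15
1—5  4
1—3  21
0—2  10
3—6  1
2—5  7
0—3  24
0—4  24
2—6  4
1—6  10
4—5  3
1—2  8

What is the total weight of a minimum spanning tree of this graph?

Kruskal: consider edges lightest-first.
3—6 (1): add — endpoints in different components.
4—5 (3): add — endpoints in different components.
1—5 (4): add — endpoints in different components.
2—6 (4): add — endpoints in different components.
2—5 (7): add — endpoints in different components.
1—2 (8): skip — 1 and 2 already connected.
0—2 (10): add — endpoints in different components.
MST edges: 3—6, 4—5, 1—5, 2—6, 2—5, 0—2; total weight 1+3+4+4+7+10 = 29.

29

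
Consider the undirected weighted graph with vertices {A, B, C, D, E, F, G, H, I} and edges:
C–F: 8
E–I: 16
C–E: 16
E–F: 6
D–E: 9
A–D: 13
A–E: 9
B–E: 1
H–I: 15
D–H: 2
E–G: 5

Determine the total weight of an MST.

55

Kruskal's algorithm — process edges by increasing weight (ties by edge label):
B–E (1): add — endpoints in different components.
D–H (2): add — endpoints in different components.
E–G (5): add — endpoints in different components.
E–F (6): add — endpoints in different components.
C–F (8): add — endpoints in different components.
A–E (9): add — endpoints in different components.
D–E (9): add — endpoints in different components.
A–D (13): skip — A and D already connected.
H–I (15): add — endpoints in different components.
MST edges: B–E, D–H, E–G, E–F, C–F, A–E, D–E, H–I; total weight 1+2+5+6+8+9+9+15 = 55.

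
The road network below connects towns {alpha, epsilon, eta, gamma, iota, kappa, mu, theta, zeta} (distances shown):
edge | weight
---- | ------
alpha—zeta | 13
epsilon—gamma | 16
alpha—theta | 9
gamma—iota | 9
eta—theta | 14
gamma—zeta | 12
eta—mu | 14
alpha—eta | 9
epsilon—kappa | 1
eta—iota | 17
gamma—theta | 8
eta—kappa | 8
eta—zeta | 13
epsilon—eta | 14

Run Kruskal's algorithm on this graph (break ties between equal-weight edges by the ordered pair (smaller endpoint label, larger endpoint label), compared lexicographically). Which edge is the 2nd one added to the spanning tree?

Sort edges by weight, then run Kruskal:
epsilon—kappa (1): add — endpoints in different components.
eta—kappa (8): add — endpoints in different components.
gamma—theta (8): add — endpoints in different components.
alpha—eta (9): add — endpoints in different components.
alpha—theta (9): add — endpoints in different components.
gamma—iota (9): add — endpoints in different components.
gamma—zeta (12): add — endpoints in different components.
alpha—zeta (13): skip — zeta and alpha already connected.
eta—zeta (13): skip — eta and zeta already connected.
epsilon—eta (14): skip — eta and epsilon already connected.
eta—mu (14): add — endpoints in different components.
The 2nd edge added is eta—kappa.

eta-kappa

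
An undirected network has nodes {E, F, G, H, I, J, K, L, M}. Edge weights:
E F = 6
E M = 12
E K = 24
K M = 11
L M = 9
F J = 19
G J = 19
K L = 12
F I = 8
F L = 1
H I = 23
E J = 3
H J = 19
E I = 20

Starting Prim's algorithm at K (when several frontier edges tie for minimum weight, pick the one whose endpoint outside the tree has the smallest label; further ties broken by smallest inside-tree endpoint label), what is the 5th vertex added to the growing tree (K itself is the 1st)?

E

Grow the tree from K using Prim:
Step 1: frontier [K M 11, K L 12, E K 24] → take K M (11); add M.
Step 2: frontier [K L 12, E K 24, L M 9, E M 12] → take L M (9); add L.
Step 3: frontier [E K 24, F L 1, E M 12] → take F L (1); add F.
Step 4: frontier [E F 6, F I 8, F J 19, E K 24, E M 12] → take E F (6); add E.
Step 5: frontier [E J 3, E I 20, F I 8, F J 19] → take E J (3); add J.
Step 6: frontier [E I 20, F I 8, G J 19, H J 19] → take F I (8); add I.
Step 7: frontier [H I 23, G J 19, H J 19] → take G J (19); add G.
Step 8: frontier [H I 23, H J 19] → take H J (19); add H.
Vertex order: K, M, L, F, E, J, I, G, H. The 5th vertex is E.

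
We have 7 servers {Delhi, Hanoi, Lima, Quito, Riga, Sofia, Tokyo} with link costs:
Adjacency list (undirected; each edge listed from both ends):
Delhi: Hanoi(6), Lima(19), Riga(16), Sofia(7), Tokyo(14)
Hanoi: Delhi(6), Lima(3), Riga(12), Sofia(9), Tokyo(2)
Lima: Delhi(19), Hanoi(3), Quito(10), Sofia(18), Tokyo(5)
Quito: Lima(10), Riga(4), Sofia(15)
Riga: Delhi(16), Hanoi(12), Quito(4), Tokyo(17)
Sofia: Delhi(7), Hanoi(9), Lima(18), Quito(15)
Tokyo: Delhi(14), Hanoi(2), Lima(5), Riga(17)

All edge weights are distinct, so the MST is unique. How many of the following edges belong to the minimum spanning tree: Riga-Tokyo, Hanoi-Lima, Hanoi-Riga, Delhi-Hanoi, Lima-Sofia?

Kruskal's algorithm — process edges by increasing weight (ties by edge label):
Hanoi-Tokyo (2): add. Components now {Riga} {Sofia} {Delhi} {Quito} {Hanoi,Tokyo} {Lima}
Hanoi-Lima (3): add. Components now {Riga} {Sofia} {Delhi} {Quito} {Hanoi,Lima,Tokyo}
Quito-Riga (4): add. Components now {Quito,Riga} {Sofia} {Delhi} {Hanoi,Lima,Tokyo}
Lima-Tokyo (5): skip — Lima and Tokyo already connected.
Delhi-Hanoi (6): add. Components now {Quito,Riga} {Sofia} {Delhi,Hanoi,Lima,Tokyo}
Delhi-Sofia (7): add. Components now {Quito,Riga} {Delhi,Hanoi,Lima,Sofia,Tokyo}
Hanoi-Sofia (9): skip — Sofia and Hanoi already connected.
Lima-Quito (10): add. Components now {Delhi,Hanoi,Lima,Quito,Riga,Sofia,Tokyo}
MST edge set: {Hanoi-Tokyo, Hanoi-Lima, Quito-Riga, Delhi-Hanoi, Delhi-Sofia, Lima-Quito}.
Of the listed edges, {Hanoi-Lima, Delhi-Hanoi} are in the MST → 2.

2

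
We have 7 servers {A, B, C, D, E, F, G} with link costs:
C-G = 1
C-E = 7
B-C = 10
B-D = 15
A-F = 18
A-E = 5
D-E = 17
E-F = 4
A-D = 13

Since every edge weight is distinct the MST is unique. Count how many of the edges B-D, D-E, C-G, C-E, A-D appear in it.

Kruskal: consider edges lightest-first.
C-G (1): add — endpoints in different components.
E-F (4): add — endpoints in different components.
A-E (5): add — endpoints in different components.
C-E (7): add — endpoints in different components.
B-C (10): add — endpoints in different components.
A-D (13): add — endpoints in different components.
MST edge set: {C-G, E-F, A-E, C-E, B-C, A-D}.
Of the listed edges, {C-G, C-E, A-D} are in the MST → 3.

3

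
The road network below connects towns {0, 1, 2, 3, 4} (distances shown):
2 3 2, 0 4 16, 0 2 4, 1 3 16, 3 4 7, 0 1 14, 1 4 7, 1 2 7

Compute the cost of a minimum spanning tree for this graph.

20

Kruskal's algorithm — process edges by increasing weight (ties by edge label):
2 3 (2): add — endpoints in different components.
0 2 (4): add — endpoints in different components.
1 2 (7): add — endpoints in different components.
1 4 (7): add — endpoints in different components.
MST edges: 2 3, 0 2, 1 2, 1 4; total weight 2+4+7+7 = 20.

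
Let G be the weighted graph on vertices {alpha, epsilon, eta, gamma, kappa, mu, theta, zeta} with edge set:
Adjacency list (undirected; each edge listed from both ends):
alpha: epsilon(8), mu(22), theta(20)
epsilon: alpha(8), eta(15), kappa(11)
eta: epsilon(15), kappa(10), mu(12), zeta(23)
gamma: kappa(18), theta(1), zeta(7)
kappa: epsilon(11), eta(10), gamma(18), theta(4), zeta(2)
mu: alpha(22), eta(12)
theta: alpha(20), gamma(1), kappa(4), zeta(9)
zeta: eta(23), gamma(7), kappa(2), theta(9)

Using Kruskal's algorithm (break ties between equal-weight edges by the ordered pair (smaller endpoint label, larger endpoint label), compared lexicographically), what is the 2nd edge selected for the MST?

Kruskal's algorithm — process edges by increasing weight (ties by edge label):
gamma-theta (1): add — endpoints in different components.
kappa-zeta (2): add — endpoints in different components.
kappa-theta (4): add — endpoints in different components.
gamma-zeta (7): skip — zeta and gamma already connected.
alpha-epsilon (8): add — endpoints in different components.
theta-zeta (9): skip — zeta and theta already connected.
eta-kappa (10): add — endpoints in different components.
epsilon-kappa (11): add — endpoints in different components.
eta-mu (12): add — endpoints in different components.
The 2nd edge added is kappa-zeta.

kappa-zeta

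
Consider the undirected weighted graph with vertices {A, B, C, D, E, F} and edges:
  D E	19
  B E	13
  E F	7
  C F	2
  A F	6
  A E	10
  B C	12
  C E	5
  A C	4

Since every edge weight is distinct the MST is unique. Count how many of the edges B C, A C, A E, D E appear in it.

Kruskal: consider edges lightest-first.
C F (2): add — endpoints in different components.
A C (4): add — endpoints in different components.
C E (5): add — endpoints in different components.
A F (6): skip — A and F already connected.
E F (7): skip — E and F already connected.
A E (10): skip — A and E already connected.
B C (12): add — endpoints in different components.
B E (13): skip — B and E already connected.
D E (19): add — endpoints in different components.
MST edge set: {C F, A C, C E, B C, D E}.
Of the listed edges, {B C, A C, D E} are in the MST → 3.

3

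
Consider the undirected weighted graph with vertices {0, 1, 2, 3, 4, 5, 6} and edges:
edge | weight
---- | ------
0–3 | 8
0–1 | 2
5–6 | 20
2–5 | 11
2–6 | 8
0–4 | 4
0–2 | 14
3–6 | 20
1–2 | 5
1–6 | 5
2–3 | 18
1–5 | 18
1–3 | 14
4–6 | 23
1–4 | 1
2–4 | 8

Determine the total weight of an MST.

Grow the tree from 1 using Prim:
Step 1: cheapest edge leaving the tree is 1–4 (1); add 4.
Step 2: cheapest edge leaving the tree is 0–1 (2); add 0.
Step 3: cheapest edge leaving the tree is 1–2 (5); add 2.
Step 4: cheapest edge leaving the tree is 1–6 (5); add 6.
Step 5: cheapest edge leaving the tree is 0–3 (8); add 3.
Step 6: cheapest edge leaving the tree is 2–5 (11); add 5.
MST edges: 1–4, 0–1, 1–2, 1–6, 0–3, 2–5; total weight 1+2+5+5+8+11 = 32.

32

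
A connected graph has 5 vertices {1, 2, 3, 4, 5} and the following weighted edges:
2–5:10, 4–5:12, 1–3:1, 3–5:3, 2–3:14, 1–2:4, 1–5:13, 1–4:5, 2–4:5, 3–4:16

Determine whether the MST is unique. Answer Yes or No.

Kruskal's algorithm — process edges by increasing weight (ties by edge label):
1–3 (1): add — endpoints in different components.
3–5 (3): add — endpoints in different components.
1–2 (4): add — endpoints in different components.
1–4 (5): add — endpoints in different components.
Non-tree edge 2–4 has weight 5, equal to the heaviest edge on its tree cycle — swapping gives another MST of the same weight. Not unique.

No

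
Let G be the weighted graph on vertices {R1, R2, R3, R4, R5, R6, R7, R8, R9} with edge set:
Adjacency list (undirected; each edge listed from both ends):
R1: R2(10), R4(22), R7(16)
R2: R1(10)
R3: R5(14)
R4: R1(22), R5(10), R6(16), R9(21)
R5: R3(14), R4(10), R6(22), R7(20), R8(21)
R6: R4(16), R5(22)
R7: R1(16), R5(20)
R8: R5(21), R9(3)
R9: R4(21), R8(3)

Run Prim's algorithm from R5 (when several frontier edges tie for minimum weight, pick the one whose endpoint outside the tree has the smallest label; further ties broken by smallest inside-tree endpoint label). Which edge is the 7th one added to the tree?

R5-R8

Prim, starting at R5.
Step 1: cheapest edge leaving the tree is R4 R5 (10); add R4.
Step 2: cheapest edge leaving the tree is R3 R5 (14); add R3.
Step 3: cheapest edge leaving the tree is R4 R6 (16); add R6.
Step 4: cheapest edge leaving the tree is R5 R7 (20); add R7.
Step 5: cheapest edge leaving the tree is R1 R7 (16); add R1.
Step 6: cheapest edge leaving the tree is R1 R2 (10); add R2.
Step 7: cheapest edge leaving the tree is R5 R8 (21); add R8.
Step 8: cheapest edge leaving the tree is R8 R9 (3); add R9.
The 7th edge added is R5 R8.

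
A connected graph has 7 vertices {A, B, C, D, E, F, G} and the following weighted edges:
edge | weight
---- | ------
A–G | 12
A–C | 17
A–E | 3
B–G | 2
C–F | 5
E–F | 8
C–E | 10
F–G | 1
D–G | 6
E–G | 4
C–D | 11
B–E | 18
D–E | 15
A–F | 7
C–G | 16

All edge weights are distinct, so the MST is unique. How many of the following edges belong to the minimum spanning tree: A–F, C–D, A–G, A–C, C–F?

Sort edges by weight, then run Kruskal:
F–G (1): add — endpoints in different components.
B–G (2): add — endpoints in different components.
A–E (3): add — endpoints in different components.
E–G (4): add — endpoints in different components.
C–F (5): add — endpoints in different components.
D–G (6): add — endpoints in different components.
MST edge set: {F–G, B–G, A–E, E–G, C–F, D–G}.
Of the listed edges, {C–F} are in the MST → 1.

1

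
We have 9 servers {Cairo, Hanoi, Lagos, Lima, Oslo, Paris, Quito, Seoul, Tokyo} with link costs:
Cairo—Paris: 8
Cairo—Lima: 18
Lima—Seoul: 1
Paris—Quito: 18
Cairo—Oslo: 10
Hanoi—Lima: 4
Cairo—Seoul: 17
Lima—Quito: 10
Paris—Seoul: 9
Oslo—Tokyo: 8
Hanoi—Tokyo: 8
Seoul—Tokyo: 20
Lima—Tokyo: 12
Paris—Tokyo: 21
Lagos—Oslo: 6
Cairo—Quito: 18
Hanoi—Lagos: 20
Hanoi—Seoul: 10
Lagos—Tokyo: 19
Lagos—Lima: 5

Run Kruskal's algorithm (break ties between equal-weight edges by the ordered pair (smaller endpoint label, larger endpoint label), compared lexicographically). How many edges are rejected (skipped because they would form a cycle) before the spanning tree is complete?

Sort edges by weight, then run Kruskal:
Lima—Seoul (1): add — endpoints in different components.
Hanoi—Lima (4): add — endpoints in different components.
Lagos—Lima (5): add — endpoints in different components.
Lagos—Oslo (6): add — endpoints in different components.
Cairo—Paris (8): add — endpoints in different components.
Hanoi—Tokyo (8): add — endpoints in different components.
Oslo—Tokyo (8): skip — Tokyo and Oslo already connected.
Paris—Seoul (9): add — endpoints in different components.
Cairo—Oslo (10): skip — Cairo and Oslo already connected.
Hanoi—Seoul (10): skip — Seoul and Hanoi already connected.
Lima—Quito (10): add — endpoints in different components.
Edges rejected before the tree was complete: 3.

3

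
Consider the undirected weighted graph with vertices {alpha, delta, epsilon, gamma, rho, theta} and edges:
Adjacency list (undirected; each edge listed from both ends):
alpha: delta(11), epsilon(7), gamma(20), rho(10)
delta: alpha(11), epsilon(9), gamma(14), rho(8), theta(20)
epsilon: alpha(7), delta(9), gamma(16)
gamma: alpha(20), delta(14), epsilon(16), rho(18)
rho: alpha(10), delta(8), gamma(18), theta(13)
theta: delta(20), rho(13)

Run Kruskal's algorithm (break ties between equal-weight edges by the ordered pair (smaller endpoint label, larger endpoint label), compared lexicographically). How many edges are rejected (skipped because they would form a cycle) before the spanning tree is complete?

Sort edges by weight, then run Kruskal:
alpha—epsilon (7): add — endpoints in different components.
delta—rho (8): add — endpoints in different components.
delta—epsilon (9): add — endpoints in different components.
alpha—rho (10): skip — alpha and rho already connected.
alpha—delta (11): skip — alpha and delta already connected.
rho—theta (13): add — endpoints in different components.
delta—gamma (14): add — endpoints in different components.
Edges rejected before the tree was complete: 2.

2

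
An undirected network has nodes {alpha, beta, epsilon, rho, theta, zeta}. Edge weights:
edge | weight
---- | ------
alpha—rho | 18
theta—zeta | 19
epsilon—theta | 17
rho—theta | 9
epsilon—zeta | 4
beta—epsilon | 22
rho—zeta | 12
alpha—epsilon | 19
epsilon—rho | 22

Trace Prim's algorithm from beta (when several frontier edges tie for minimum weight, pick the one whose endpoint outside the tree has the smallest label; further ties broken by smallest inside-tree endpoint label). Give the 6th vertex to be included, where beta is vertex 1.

alpha

Grow the tree from beta using Prim:
Step 1: cheapest edge leaving the tree is beta—epsilon (22); add epsilon.
Step 2: cheapest edge leaving the tree is epsilon—zeta (4); add zeta.
Step 3: cheapest edge leaving the tree is rho—zeta (12); add rho.
Step 4: cheapest edge leaving the tree is rho—theta (9); add theta.
Step 5: cheapest edge leaving the tree is alpha—rho (18); add alpha.
Vertex order: beta, epsilon, zeta, rho, theta, alpha. The 6th vertex is alpha.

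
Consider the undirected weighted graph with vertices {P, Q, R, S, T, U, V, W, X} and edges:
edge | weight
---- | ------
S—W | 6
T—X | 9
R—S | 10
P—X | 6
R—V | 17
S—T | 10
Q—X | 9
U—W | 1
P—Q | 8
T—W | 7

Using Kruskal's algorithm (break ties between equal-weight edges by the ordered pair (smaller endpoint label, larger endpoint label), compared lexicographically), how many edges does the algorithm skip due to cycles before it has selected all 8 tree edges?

Sort edges by weight, then run Kruskal:
U—W (1): add — endpoints in different components.
P—X (6): add — endpoints in different components.
S—W (6): add — endpoints in different components.
T—W (7): add — endpoints in different components.
P—Q (8): add — endpoints in different components.
Q—X (9): skip — Q and X already connected.
T—X (9): add — endpoints in different components.
R—S (10): add — endpoints in different components.
S—T (10): skip — T and S already connected.
R—V (17): add — endpoints in different components.
Edges rejected before the tree was complete: 2.

2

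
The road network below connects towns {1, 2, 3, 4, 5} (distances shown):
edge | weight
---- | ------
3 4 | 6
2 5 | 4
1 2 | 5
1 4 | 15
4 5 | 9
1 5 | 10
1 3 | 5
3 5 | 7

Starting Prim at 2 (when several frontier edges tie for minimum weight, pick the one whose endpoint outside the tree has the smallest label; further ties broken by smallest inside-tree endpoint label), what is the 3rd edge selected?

1-3

Grow the tree from 2 using Prim:
Step 1: cheapest edge leaving the tree is 2 5 (4); add 5.
Step 2: cheapest edge leaving the tree is 1 2 (5); add 1.
Step 3: cheapest edge leaving the tree is 1 3 (5); add 3.
Step 4: cheapest edge leaving the tree is 3 4 (6); add 4.
The 3rd edge added is 1 3.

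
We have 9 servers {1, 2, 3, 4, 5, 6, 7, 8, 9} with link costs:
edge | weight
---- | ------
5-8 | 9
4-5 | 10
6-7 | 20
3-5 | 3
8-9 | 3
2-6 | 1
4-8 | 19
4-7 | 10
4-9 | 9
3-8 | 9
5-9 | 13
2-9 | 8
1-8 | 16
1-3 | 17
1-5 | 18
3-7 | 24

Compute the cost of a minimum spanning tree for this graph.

59

Prim's algorithm from 8:
Step 1: cheapest edge leaving the tree is 8-9 (3); add 9.
Step 2: cheapest edge leaving the tree is 2-9 (8); add 2.
Step 3: cheapest edge leaving the tree is 2-6 (1); add 6.
Step 4: cheapest edge leaving the tree is 3-8 (9); add 3.
Step 5: cheapest edge leaving the tree is 3-5 (3); add 5.
Step 6: cheapest edge leaving the tree is 4-9 (9); add 4.
Step 7: cheapest edge leaving the tree is 4-7 (10); add 7.
Step 8: cheapest edge leaving the tree is 1-8 (16); add 1.
MST edges: 8-9, 2-9, 2-6, 3-8, 3-5, 4-9, 4-7, 1-8; total weight 3+8+1+9+3+9+10+16 = 59.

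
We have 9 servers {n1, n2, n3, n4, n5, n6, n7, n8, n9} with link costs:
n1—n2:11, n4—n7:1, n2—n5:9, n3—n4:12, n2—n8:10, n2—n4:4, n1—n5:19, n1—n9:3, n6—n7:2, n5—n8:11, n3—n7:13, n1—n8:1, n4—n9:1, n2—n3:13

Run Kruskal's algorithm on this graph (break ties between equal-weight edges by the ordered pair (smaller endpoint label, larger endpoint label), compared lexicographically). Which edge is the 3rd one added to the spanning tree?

n4-n9

Sort edges by weight, then run Kruskal:
n1—n8 (1): add — endpoints in different components.
n4—n7 (1): add — endpoints in different components.
n4—n9 (1): add — endpoints in different components.
n6—n7 (2): add — endpoints in different components.
n1—n9 (3): add — endpoints in different components.
n2—n4 (4): add — endpoints in different components.
n2—n5 (9): add — endpoints in different components.
n2—n8 (10): skip — n2 and n8 already connected.
n1—n2 (11): skip — n1 and n2 already connected.
n5—n8 (11): skip — n5 and n8 already connected.
n3—n4 (12): add — endpoints in different components.
The 3rd edge added is n4—n9.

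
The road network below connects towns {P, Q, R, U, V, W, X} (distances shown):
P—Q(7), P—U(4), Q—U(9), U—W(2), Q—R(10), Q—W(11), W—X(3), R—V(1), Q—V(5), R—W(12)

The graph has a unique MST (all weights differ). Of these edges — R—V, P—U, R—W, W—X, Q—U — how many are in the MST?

3

Kruskal's algorithm — process edges by increasing weight (ties by edge label):
R—V (1): add — endpoints in different components.
U—W (2): add — endpoints in different components.
W—X (3): add — endpoints in different components.
P—U (4): add — endpoints in different components.
Q—V (5): add — endpoints in different components.
P—Q (7): add — endpoints in different components.
MST edge set: {R—V, U—W, W—X, P—U, Q—V, P—Q}.
Of the listed edges, {R—V, P—U, W—X} are in the MST → 3.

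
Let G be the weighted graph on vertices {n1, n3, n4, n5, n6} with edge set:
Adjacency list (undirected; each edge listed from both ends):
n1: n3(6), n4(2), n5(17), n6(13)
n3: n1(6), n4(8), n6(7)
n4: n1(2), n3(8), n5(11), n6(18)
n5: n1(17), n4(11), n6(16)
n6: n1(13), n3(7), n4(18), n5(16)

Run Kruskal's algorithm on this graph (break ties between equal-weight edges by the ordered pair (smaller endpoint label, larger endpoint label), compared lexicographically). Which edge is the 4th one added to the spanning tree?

n4-n5

Kruskal: consider edges lightest-first.
n1—n4 (2): add. Components now {n3} {n1,n4} {n6} {n5}
n1—n3 (6): add. Components now {n1,n3,n4} {n6} {n5}
n3—n6 (7): add. Components now {n1,n3,n4,n6} {n5}
n3—n4 (8): skip — n3 and n4 already connected.
n4—n5 (11): add. Components now {n1,n3,n4,n5,n6}
The 4th edge added is n4—n5.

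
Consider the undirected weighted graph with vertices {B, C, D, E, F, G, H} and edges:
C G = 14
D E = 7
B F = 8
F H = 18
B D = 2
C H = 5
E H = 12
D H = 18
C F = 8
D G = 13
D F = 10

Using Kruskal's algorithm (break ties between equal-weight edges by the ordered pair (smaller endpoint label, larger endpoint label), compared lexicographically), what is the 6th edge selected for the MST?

Sort edges by weight, then run Kruskal:
B D (2): add. Components now {B,D} {C} {E} {F} {G} {H}
C H (5): add. Components now {B,D} {C,H} {E} {F} {G}
D E (7): add. Components now {B,D,E} {C,H} {F} {G}
B F (8): add. Components now {B,D,E,F} {C,H} {G}
C F (8): add. Components now {B,C,D,E,F,H} {G}
D F (10): skip — D and F already connected.
E H (12): skip — E and H already connected.
D G (13): add. Components now {B,C,D,E,F,G,H}
The 6th edge added is D G.

D-G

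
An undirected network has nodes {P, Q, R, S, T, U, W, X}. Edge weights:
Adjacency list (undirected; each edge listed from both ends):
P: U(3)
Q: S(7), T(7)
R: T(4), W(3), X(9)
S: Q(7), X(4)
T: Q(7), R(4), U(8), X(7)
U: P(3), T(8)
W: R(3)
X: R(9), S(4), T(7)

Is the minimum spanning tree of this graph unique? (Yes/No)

Kruskal: consider edges lightest-first.
P-U (3): add — endpoints in different components.
R-W (3): add — endpoints in different components.
R-T (4): add — endpoints in different components.
S-X (4): add — endpoints in different components.
Q-S (7): add — endpoints in different components.
Q-T (7): add — endpoints in different components.
T-X (7): skip — T and X already connected.
T-U (8): add — endpoints in different components.
Non-tree edge T-X has weight 7, equal to the heaviest edge on its tree cycle — swapping gives another MST of the same weight. Not unique.

No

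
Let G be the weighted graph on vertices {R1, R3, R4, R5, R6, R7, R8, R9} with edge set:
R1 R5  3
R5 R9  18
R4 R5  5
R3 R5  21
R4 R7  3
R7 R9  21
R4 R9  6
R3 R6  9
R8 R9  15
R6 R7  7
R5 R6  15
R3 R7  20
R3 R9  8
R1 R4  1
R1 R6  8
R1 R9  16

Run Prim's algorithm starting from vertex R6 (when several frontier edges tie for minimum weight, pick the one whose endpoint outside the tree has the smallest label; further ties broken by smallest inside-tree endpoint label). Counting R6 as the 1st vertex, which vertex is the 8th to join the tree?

Prim's algorithm from R6:
Step 1: cheapest edge leaving the tree is R6 R7 (7); add R7.
Step 2: cheapest edge leaving the tree is R4 R7 (3); add R4.
Step 3: cheapest edge leaving the tree is R1 R4 (1); add R1.
Step 4: cheapest edge leaving the tree is R1 R5 (3); add R5.
Step 5: cheapest edge leaving the tree is R4 R9 (6); add R9.
Step 6: cheapest edge leaving the tree is R3 R9 (8); add R3.
Step 7: cheapest edge leaving the tree is R8 R9 (15); add R8.
Vertex order: R6, R7, R4, R1, R5, R9, R3, R8. The 8th vertex is R8.

R8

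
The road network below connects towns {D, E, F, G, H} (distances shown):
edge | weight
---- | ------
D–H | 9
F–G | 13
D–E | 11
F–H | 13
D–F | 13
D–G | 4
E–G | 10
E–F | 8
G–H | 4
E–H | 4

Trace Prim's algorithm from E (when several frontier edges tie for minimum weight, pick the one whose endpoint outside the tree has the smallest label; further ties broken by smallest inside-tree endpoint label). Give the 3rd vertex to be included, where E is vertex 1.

Prim, starting at E.
Step 1: frontier [E–H 4, E–F 8, E–G 10, D–E 11] → take E–H (4); add H.
Step 2: frontier [E–F 8, E–G 10, D–E 11, G–H 4, D–H 9, F–H 13] → take G–H (4); add G.
Step 3: frontier [E–F 8, D–E 11, D–G 4, F–G 13, D–H 9, F–H 13] → take D–G (4); add D.
Step 4: frontier [D–F 13, E–F 8, F–G 13, F–H 13] → take E–F (8); add F.
Vertex order: E, H, G, D, F. The 3rd vertex is G.

G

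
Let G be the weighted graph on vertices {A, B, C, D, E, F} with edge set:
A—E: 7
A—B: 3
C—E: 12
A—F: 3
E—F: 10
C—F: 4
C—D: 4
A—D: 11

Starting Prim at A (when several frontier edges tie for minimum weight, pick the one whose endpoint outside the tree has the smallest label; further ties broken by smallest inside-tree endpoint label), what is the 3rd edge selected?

Prim's algorithm from A:
Step 1: frontier [A—B 3, A—F 3, A—E 7, A—D 11] → take A—B (3); add B.
Step 2: frontier [A—F 3, A—E 7, A—D 11] → take A—F (3); add F.
Step 3: frontier [A—E 7, A—D 11, C—F 4, E—F 10] → take C—F (4); add C.
Step 4: frontier [A—E 7, A—D 11, C—D 4, C—E 12, E—F 10] → take C—D (4); add D.
Step 5: frontier [A—E 7, C—E 12, E—F 10] → take A—E (7); add E.
The 3rd edge added is C—F.

C-F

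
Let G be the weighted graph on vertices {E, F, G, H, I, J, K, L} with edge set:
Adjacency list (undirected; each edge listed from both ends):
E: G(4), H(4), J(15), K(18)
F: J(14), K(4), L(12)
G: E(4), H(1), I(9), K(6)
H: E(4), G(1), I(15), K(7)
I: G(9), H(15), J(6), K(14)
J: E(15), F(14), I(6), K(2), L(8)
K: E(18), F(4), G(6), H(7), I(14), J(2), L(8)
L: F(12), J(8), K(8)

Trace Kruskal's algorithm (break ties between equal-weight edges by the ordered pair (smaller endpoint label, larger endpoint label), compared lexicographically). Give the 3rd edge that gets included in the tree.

Sort edges by weight, then run Kruskal:
G—H (1): add — endpoints in different components.
J—K (2): add — endpoints in different components.
E—G (4): add — endpoints in different components.
E—H (4): skip — E and H already connected.
F—K (4): add — endpoints in different components.
G—K (6): add — endpoints in different components.
I—J (6): add — endpoints in different components.
H—K (7): skip — H and K already connected.
J—L (8): add — endpoints in different components.
The 3rd edge added is E—G.

E-G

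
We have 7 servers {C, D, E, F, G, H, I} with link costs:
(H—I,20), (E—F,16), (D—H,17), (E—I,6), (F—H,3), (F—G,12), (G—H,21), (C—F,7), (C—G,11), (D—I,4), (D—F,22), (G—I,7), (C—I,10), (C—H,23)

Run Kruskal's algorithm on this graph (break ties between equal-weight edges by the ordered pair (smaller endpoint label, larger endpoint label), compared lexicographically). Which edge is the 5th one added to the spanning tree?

Kruskal: consider edges lightest-first.
F—H (3): add — endpoints in different components.
D—I (4): add — endpoints in different components.
E—I (6): add — endpoints in different components.
C—F (7): add — endpoints in different components.
G—I (7): add — endpoints in different components.
C—I (10): add — endpoints in different components.
The 5th edge added is G—I.

G-I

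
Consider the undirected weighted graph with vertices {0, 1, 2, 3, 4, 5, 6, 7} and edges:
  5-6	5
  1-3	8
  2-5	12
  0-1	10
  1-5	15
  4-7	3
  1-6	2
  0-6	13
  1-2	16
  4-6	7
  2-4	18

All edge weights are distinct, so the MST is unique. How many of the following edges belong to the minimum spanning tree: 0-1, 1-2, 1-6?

2

Sort edges by weight, then run Kruskal:
1-6 (2): add — endpoints in different components.
4-7 (3): add — endpoints in different components.
5-6 (5): add — endpoints in different components.
4-6 (7): add — endpoints in different components.
1-3 (8): add — endpoints in different components.
0-1 (10): add — endpoints in different components.
2-5 (12): add — endpoints in different components.
MST edge set: {1-6, 4-7, 5-6, 4-6, 1-3, 0-1, 2-5}.
Of the listed edges, {0-1, 1-6} are in the MST → 2.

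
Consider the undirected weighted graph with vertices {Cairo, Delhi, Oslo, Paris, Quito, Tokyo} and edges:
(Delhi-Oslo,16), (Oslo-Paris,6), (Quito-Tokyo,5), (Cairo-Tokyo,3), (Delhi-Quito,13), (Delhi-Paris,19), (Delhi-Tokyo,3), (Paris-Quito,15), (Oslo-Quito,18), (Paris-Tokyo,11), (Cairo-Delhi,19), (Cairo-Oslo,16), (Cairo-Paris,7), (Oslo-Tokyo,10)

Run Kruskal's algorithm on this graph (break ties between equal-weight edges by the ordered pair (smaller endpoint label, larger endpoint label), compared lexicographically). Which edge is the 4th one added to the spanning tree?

Kruskal's algorithm — process edges by increasing weight (ties by edge label):
Cairo-Tokyo (3): add. Components now {Quito} {Cairo,Tokyo} {Paris} {Oslo} {Delhi}
Delhi-Tokyo (3): add. Components now {Quito} {Cairo,Delhi,Tokyo} {Paris} {Oslo}
Quito-Tokyo (5): add. Components now {Cairo,Delhi,Quito,Tokyo} {Paris} {Oslo}
Oslo-Paris (6): add. Components now {Cairo,Delhi,Quito,Tokyo} {Oslo,Paris}
Cairo-Paris (7): add. Components now {Cairo,Delhi,Oslo,Paris,Quito,Tokyo}
The 4th edge added is Oslo-Paris.

Oslo-Paris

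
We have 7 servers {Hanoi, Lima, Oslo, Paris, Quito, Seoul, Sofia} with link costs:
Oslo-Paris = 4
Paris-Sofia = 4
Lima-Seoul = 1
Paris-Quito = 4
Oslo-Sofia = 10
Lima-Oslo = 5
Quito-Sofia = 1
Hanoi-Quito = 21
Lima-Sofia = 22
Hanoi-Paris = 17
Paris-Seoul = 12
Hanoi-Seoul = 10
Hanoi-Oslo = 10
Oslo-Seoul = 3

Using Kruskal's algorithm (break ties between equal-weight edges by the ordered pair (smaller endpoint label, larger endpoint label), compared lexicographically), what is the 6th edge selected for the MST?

Kruskal: consider edges lightest-first.
Lima-Seoul (1): add. Components now {Oslo} {Sofia} {Quito} {Hanoi} {Paris} {Lima,Seoul}
Quito-Sofia (1): add. Components now {Oslo} {Quito,Sofia} {Hanoi} {Paris} {Lima,Seoul}
Oslo-Seoul (3): add. Components now {Lima,Oslo,Seoul} {Quito,Sofia} {Hanoi} {Paris}
Oslo-Paris (4): add. Components now {Lima,Oslo,Paris,Seoul} {Quito,Sofia} {Hanoi}
Paris-Quito (4): add. Components now {Lima,Oslo,Paris,Quito,Seoul,Sofia} {Hanoi}
Paris-Sofia (4): skip — Sofia and Paris already connected.
Lima-Oslo (5): skip — Oslo and Lima already connected.
Hanoi-Oslo (10): add. Components now {Hanoi,Lima,Oslo,Paris,Quito,Seoul,Sofia}
The 6th edge added is Hanoi-Oslo.

Hanoi-Oslo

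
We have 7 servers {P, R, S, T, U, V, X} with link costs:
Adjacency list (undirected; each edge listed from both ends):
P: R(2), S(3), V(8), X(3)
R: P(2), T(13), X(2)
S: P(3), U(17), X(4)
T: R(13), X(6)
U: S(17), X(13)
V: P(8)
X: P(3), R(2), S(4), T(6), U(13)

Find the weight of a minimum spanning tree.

Grow the tree from U using Prim:
Step 1: cheapest edge leaving the tree is U—X (13); add X.
Step 2: cheapest edge leaving the tree is R—X (2); add R.
Step 3: cheapest edge leaving the tree is P—R (2); add P.
Step 4: cheapest edge leaving the tree is P—S (3); add S.
Step 5: cheapest edge leaving the tree is T—X (6); add T.
Step 6: cheapest edge leaving the tree is P—V (8); add V.
MST edges: U—X, R—X, P—R, P—S, T—X, P—V; total weight 13+2+2+3+6+8 = 34.

34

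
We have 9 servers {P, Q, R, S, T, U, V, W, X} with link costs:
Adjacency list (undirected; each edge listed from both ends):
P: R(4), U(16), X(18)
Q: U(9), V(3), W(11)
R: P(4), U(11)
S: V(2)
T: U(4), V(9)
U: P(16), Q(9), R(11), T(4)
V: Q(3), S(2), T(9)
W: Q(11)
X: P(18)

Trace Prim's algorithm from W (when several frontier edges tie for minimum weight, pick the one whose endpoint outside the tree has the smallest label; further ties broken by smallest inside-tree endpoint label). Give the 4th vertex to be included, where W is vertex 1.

S

Prim's algorithm from W:
Step 1: frontier [Q-W 11] → take Q-W (11); add Q.
Step 2: frontier [Q-V 3, Q-U 9] → take Q-V (3); add V.
Step 3: frontier [Q-U 9, S-V 2, T-V 9] → take S-V (2); add S.
Step 4: frontier [Q-U 9, T-V 9] → take T-V (9); add T.
Step 5: frontier [Q-U 9, T-U 4] → take T-U (4); add U.
Step 6: frontier [R-U 11, P-U 16] → take R-U (11); add R.
Step 7: frontier [P-R 4, P-U 16] → take P-R (4); add P.
Step 8: frontier [P-X 18] → take P-X (18); add X.
Vertex order: W, Q, V, S, T, U, R, P, X. The 4th vertex is S.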